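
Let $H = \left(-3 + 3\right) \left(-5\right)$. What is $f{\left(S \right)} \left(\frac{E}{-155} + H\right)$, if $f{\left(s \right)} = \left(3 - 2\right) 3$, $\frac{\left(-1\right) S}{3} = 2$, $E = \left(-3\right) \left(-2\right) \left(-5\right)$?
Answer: $\frac{18}{31} \approx 0.58065$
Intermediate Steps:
$E = -30$ ($E = 6 \left(-5\right) = -30$)
$H = 0$ ($H = 0 \left(-5\right) = 0$)
$S = -6$ ($S = \left(-3\right) 2 = -6$)
$f{\left(s \right)} = 3$ ($f{\left(s \right)} = 1 \cdot 3 = 3$)
$f{\left(S \right)} \left(\frac{E}{-155} + H\right) = 3 \left(- \frac{30}{-155} + 0\right) = 3 \left(\left(-30\right) \left(- \frac{1}{155}\right) + 0\right) = 3 \left(\frac{6}{31} + 0\right) = 3 \cdot \frac{6}{31} = \frac{18}{31}$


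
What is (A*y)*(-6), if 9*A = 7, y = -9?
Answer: 42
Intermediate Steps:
A = 7/9 (A = (⅑)*7 = 7/9 ≈ 0.77778)
(A*y)*(-6) = ((7/9)*(-9))*(-6) = -7*(-6) = 42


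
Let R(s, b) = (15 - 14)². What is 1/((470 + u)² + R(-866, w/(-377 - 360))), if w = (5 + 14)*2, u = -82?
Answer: 1/150545 ≈ 6.6425e-6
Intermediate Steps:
w = 38 (w = 19*2 = 38)
R(s, b) = 1 (R(s, b) = 1² = 1)
1/((470 + u)² + R(-866, w/(-377 - 360))) = 1/((470 - 82)² + 1) = 1/(388² + 1) = 1/(150544 + 1) = 1/150545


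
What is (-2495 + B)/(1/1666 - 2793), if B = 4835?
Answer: -3898440/4653137 ≈ -0.83781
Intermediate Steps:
(-2495 + B)/(1/1666 - 2793) = (-2495 + 4835)/(1/1666 - 2793) = 2340/(1/1666 - 2793) = 2340/(-4653137/1666) = 2340*(-1666/4653137) = -3898440/4653137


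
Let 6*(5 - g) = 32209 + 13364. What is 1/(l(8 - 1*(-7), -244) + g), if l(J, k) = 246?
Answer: -2/14689 ≈ -0.00013616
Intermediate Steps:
g = -15181/2 (g = 5 - (32209 + 13364)/6 = 5 - ⅙*45573 = 5 - 15191/2 = -15181/2 ≈ -7590.5)
1/(l(8 - 1*(-7), -244) + g) = 1/(246 - 15181/2) = 1/(-14689/2) = -2/14689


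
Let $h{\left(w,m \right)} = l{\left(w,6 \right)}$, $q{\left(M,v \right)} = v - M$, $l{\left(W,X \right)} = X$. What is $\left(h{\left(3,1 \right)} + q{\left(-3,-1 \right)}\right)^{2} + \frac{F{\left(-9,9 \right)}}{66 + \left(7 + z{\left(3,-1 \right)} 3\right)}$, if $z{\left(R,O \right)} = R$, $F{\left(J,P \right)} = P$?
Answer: $\frac{5257}{82} \approx 64.11$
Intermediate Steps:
$h{\left(w,m \right)} = 6$
$\left(h{\left(3,1 \right)} + q{\left(-3,-1 \right)}\right)^{2} + \frac{F{\left(-9,9 \right)}}{66 + \left(7 + z{\left(3,-1 \right)} 3\right)} = \left(6 - -2\right)^{2} + \frac{1}{66 + \left(7 + 3 \cdot 3\right)} 9 = \left(6 + \left(-1 + 3\right)\right)^{2} + \frac{1}{66 + \left(7 + 9\right)} 9 = \left(6 + 2\right)^{2} + \frac{1}{66 + 16} \cdot 9 = 8^{2} + \frac{1}{82} \cdot 9 = 64 + \frac{1}{82} \cdot 9 = 64 + \frac{9}{82} = \frac{5257}{82}$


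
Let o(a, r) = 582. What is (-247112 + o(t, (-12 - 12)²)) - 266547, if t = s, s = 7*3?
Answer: -513077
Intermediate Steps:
s = 21
t = 21
(-247112 + o(t, (-12 - 12)²)) - 266547 = (-247112 + 582) - 266547 = -246530 - 266547 = -513077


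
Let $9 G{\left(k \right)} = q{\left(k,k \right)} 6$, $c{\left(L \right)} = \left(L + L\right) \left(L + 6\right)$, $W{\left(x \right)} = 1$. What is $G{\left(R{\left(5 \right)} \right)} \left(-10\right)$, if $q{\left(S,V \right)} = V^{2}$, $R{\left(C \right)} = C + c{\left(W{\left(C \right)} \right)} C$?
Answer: $-37500$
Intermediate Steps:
$c{\left(L \right)} = 2 L \left(6 + L\right)$
$R{\left(C \right)} = 15 C$ ($R{\left(C \right)} = C + 2 \cdot 1 \left(6 + 1\right) C = C + 2 \cdot 1 \cdot 7 C = C + 14 C = 15 C$)
$G{\left(k \right)} = \frac{2 k^{2}}{3}$ ($G{\left(k \right)} = \frac{k^{2} \cdot 6}{9} = \frac{6 k^{2}}{9} = \frac{2 k^{2}}{3}$)
$G{\left(R{\left(5 \right)} \right)} \left(-10\right) = \frac{2 \left(15 \cdot 5\right)^{2}}{3} \left(-10\right) = \frac{2 \cdot 75^{2}}{3} \left(-10\right) = \frac{2}{3} \cdot 5625 \left(-10\right) = 3750 \left(-10\right) = -37500$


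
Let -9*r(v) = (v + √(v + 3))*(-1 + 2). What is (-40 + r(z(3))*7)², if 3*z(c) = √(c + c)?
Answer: (1080 + 7*√6 + 7*√3*√(9 + √6))²/729 ≈ 1777.0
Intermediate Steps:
z(c) = √2*√c/3 (z(c) = √(c + c)/3 = √(2*c)/3 = (√2*√c)/3 = √2*√c/3)
r(v) = -v/9 - √(3 + v)/9 (r(v) = -(v + √(v + 3))*(-1 + 2)/9 = -(v + √(3 + v))/9 = -v/9 - √(3 + v)/9)
(-40 + r(z(3))*7)² = (-40 + (-√2*√3/27 - √(3 + √2*√3/3)/9)*7)² = (-40 + (-√6/27 - √(3 + √6/3)/9)*7)² = (-40 + (-√(3 + √6/3)/9 - √6/27)*7)² = (-40 + (-7*√(3 + √6/3)/9 - 7*√6/27))² = (-40 - 7*√(3 + √6/3)/9 - 7*√6/27)²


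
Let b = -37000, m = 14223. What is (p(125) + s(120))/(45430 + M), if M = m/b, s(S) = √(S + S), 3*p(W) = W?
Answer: 4625000/5042687331 + 148000*√15/1680895777 ≈ 0.0012582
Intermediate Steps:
p(W) = W/3
s(S) = √2*√S (s(S) = √(2*S) = √2*√S)
M = -14223/37000 (M = 14223/(-37000) = 14223*(-1/37000) = -14223/37000 ≈ -0.38441)
(p(125) + s(120))/(45430 + M) = ((⅓)*125 + √2*√120)/(45430 - 14223/37000) = (125/3 + √2*(2*√30))/(1680895777/37000) = (125/3 + 4*√15)*(37000/1680895777) = 4625000/5042687331 + 148000*√15/1680895777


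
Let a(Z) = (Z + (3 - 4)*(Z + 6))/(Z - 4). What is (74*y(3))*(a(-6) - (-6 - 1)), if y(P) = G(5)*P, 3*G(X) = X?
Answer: 2812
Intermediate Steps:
a(Z) = -6/(-4 + Z) (a(Z) = (Z - (6 + Z))/(-4 + Z) = (Z + (-6 - Z))/(-4 + Z) = -6/(-4 + Z))
G(X) = X/3
y(P) = 5*P/3 (y(P) = ((⅓)*5)*P = 5*P/3)
(74*y(3))*(a(-6) - (-6 - 1)) = (74*((5/3)*3))*(-6/(-4 - 6) - (-6 - 1)) = (74*5)*(-6/(-10) - 1*(-7)) = 370*(-6*(-⅒) + 7) = 370*(⅗ + 7) = 370*(38/5) = 2812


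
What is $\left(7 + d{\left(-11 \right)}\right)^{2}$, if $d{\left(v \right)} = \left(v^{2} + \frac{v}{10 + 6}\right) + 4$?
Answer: $\frac{4414201}{256} \approx 17243.0$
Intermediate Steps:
$d{\left(v \right)} = 4 + v^{2} + \frac{v}{16}$ ($d{\left(v \right)} = \left(v^{2} + \frac{v}{16}\right) + 4 = 4 + v^{2} + \frac{v}{16}$)
$\left(7 + d{\left(-11 \right)}\right)^{2} = \left(7 + \left(4 + \left(-11\right)^{2} + \frac{1}{16} \left(-11\right)\right)\right)^{2} = \left(7 + \left(4 + 121 - \frac{11}{16}\right)\right)^{2} = \left(7 + \frac{1989}{16}\right)^{2} = \left(\frac{2101}{16}\right)^{2} = \frac{4414201}{256}$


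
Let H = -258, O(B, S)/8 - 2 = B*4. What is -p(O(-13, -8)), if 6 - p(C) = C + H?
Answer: -664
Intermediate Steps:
O(B, S) = 16 + 32*B (O(B, S) = 16 + 8*(B*4) = 16 + 8*(4*B) = 16 + 32*B)
p(C) = 264 - C (p(C) = 6 - (C - 258) = 6 - (-258 + C) = 6 + (258 - C) = 264 - C)
-p(O(-13, -8)) = -(264 - (16 + 32*(-13))) = -(264 - (16 - 416)) = -(264 - 1*(-400)) = -(264 + 400) = -1*664 = -664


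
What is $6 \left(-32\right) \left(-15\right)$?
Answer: $2880$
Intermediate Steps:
$6 \left(-32\right) \left(-15\right) = \left(-192\right) \left(-15\right) = 2880$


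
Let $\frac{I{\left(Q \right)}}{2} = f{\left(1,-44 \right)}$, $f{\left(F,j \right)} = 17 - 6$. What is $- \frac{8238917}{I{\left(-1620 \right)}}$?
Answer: $- \frac{8238917}{22} \approx -3.745 \cdot 10^{5}$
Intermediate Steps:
$f{\left(F,j \right)} = 11$
$I{\left(Q \right)} = 22$ ($I{\left(Q \right)} = 2 \cdot 11 = 22$)
$- \frac{8238917}{I{\left(-1620 \right)}} = - \frac{8238917}{22}$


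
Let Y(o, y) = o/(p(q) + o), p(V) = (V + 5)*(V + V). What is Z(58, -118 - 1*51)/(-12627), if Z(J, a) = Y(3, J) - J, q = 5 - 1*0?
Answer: 5971/1300581 ≈ 0.0045910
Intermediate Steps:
q = 5 (q = 5 + 0 = 5)
p(V) = 2*V*(5 + V) (p(V) = (5 + V)*(2*V) = 2*V*(5 + V))
Y(o, y) = o/(100 + o) (Y(o, y) = o/(2*5*(5 + 5) + o) = o/(2*5*10 + o) = o/(100 + o))
Z(J, a) = 3/103 - J (Z(J, a) = 3/(100 + 3) - J = 3/103 - J)
Z(58, -118 - 1*51)/(-12627) = (3/103 - 1*58)/(-12627) = (3/103 - 58)*(-1/12627) = -5971/103*(-1/12627) = 5971/1300581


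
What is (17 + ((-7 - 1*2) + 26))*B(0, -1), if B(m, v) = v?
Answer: -34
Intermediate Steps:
(17 + ((-7 - 1*2) + 26))*B(0, -1) = (17 + ((-7 - 1*2) + 26))*(-1) = (17 + ((-7 - 2) + 26))*(-1) = (17 + (-9 + 26))*(-1) = (17 + 17)*(-1) = 34*(-1) = -34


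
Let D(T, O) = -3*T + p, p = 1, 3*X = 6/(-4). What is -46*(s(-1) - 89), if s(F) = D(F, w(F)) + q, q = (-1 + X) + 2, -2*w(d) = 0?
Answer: 3887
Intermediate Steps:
w(d) = 0 (w(d) = -½*0 = 0)
X = -½ (X = (6/(-4))/3 = (6*(-¼))/3 = (⅓)*(-3/2) = -½ ≈ -0.50000)
D(T, O) = 1 - 3*T (D(T, O) = -3*T + 1 = 1 - 3*T)
q = ½ (q = (-1 - ½) + 2 = -3/2 + 2 = ½ ≈ 0.50000)
s(F) = 3/2 - 3*F (s(F) = (1 - 3*F) + ½ = 3/2 - 3*F)
-46*(s(-1) - 89) = -46*((3/2 - 3*(-1)) - 89) = -46*((3/2 + 3) - 89) = -46*(9/2 - 89) = -46*(-169/2) = 3887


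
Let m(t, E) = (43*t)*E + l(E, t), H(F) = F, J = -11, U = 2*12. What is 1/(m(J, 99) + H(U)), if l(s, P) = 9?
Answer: -1/46794 ≈ -2.1370e-5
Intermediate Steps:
U = 24
m(t, E) = 9 + 43*E*t (m(t, E) = (43*t)*E + 9 = 43*E*t + 9 = 9 + 43*E*t)
1/(m(J, 99) + H(U)) = 1/((9 + 43*99*(-11)) + 24) = 1/((9 - 46827) + 24) = 1/(-46818 + 24) = 1/(-46794) = -1/46794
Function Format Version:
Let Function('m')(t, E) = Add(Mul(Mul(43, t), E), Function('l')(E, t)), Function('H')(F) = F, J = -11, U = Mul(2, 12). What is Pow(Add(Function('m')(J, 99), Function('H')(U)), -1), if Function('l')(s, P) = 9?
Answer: Rational(-1, 46794) ≈ -2.1370e-5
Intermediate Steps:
U = 24
Function('m')(t, E) = Add(9, Mul(43, E, t)) (Function('m')(t, E) = Add(Mul(Mul(43, t), E), 9) = Add(Mul(43, E, t), 9) = Add(9, Mul(43, E, t)))
Pow(Add(Function('m')(J, 99), Function('H')(U)), -1) = Pow(Add(Add(9, Mul(43, 99, -11)), 24), -1) = Pow(Add(Add(9, -46827), 24), -1) = Pow(Add(-46818, 24), -1) = Pow(-46794, -1) = Rational(-1, 46794)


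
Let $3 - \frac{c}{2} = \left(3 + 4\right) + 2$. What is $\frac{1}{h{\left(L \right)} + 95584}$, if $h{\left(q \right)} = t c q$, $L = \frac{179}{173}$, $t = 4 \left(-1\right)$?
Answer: $\frac{173}{16544624} \approx 1.0457 \cdot 10^{-5}$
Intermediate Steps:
$t = -4$
$L = \frac{179}{173}$ ($L = 179 \cdot \frac{1}{173} = \frac{179}{173} \approx 1.0347$)
$c = -12$ ($c = 6 - 2 \left(\left(3 + 4\right) + 2\right) = 6 - 2 \left(7 + 2\right) = 6 - 18 = -12$)
$h{\left(q \right)} = 48 q$ ($h{\left(q \right)} = \left(-4\right) \left(-12\right) q = 48 q$)
$\frac{1}{h{\left(L \right)} + 95584} = \frac{1}{48 \cdot \frac{179}{173} + 95584} = \frac{1}{\frac{8592}{173} + 95584} = \frac{1}{\frac{16544624}{173}} = \frac{173}{16544624}$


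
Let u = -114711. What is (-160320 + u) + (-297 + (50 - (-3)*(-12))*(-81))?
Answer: -276462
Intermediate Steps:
(-160320 + u) + (-297 + (50 - (-3)*(-12))*(-81)) = (-160320 - 114711) + (-297 + (50 - (-3)*(-12))*(-81)) = -275031 + (-297 + (50 - 1*36)*(-81)) = -275031 + (-297 + (50 - 36)*(-81)) = -275031 + (-297 + 14*(-81)) = -275031 + (-297 - 1134) = -275031 - 1431 = -276462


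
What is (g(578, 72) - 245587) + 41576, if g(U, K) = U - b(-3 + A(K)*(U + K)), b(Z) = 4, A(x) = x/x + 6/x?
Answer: -203437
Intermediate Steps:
A(x) = 1 + 6/x
g(U, K) = -4 + U (g(U, K) = U - 1*4 = U - 4 = -4 + U)
(g(578, 72) - 245587) + 41576 = ((-4 + 578) - 245587) + 41576 = (574 - 245587) + 41576 = -245013 + 41576 = -203437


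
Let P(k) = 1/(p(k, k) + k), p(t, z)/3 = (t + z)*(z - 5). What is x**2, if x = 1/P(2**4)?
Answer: 1149184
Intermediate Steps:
p(t, z) = 3*(-5 + z)*(t + z) (p(t, z) = 3*((t + z)*(z - 5)) = 3*((t + z)*(-5 + z)) = 3*((-5 + z)*(t + z)) = 3*(-5 + z)*(t + z))
P(k) = 1/(-29*k + 6*k**2) (P(k) = 1/((-15*k - 15*k + 3*k**2 + 3*k*k) + k) = 1/((-15*k - 15*k + 3*k**2 + 3*k**2) + k) = 1/((-30*k + 6*k**2) + k) = 1/(-29*k + 6*k**2))
x = 1072 (x = 1/(1/((2**4)*(-29 + 6*2**4))) = 1/(1/(16*(-29 + 6*16))) = 1/(1/(16*(-29 + 96))) = 1/((1/16)/67) = 1/((1/16)*(1/67)) = 1/(1/1072) = 1072)
x**2 = 1072**2 = 1149184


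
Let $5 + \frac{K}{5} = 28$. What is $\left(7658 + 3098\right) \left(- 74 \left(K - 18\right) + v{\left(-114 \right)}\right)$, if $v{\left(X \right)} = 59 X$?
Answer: $-149551424$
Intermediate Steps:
$K = 115$ ($K = -25 + 5 \cdot 28 = -25 + 140 = 115$)
$\left(7658 + 3098\right) \left(- 74 \left(K - 18\right) + v{\left(-114 \right)}\right) = \left(7658 + 3098\right) \left(- 74 \left(115 - 18\right) + 59 \left(-114\right)\right) = 10756 \left(\left(-74\right) 97 - 6726\right) = 10756 \left(-7178 - 6726\right) = 10756 \left(-13904\right) = -149551424$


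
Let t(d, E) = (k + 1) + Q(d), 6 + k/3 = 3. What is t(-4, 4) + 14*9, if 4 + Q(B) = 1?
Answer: 115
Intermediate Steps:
k = -9 (k = -18 + 3*3 = -18 + 9 = -9)
Q(B) = -3 (Q(B) = -4 + 1 = -3)
t(d, E) = -11 (t(d, E) = (-9 + 1) - 3 = -8 - 3 = -11)
t(-4, 4) + 14*9 = -11 + 14*9 = -11 + 126 = 115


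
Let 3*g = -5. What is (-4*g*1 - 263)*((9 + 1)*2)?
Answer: -15380/3 ≈ -5126.7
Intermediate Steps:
g = -5/3 (g = (1/3)*(-5) = -5/3 ≈ -1.6667)
(-4*g*1 - 263)*((9 + 1)*2) = (-4*(-5/3)*1 - 263)*((9 + 1)*2) = ((20/3)*1 - 263)*(10*2) = (20/3 - 263)*20 = -769/3*20 = -15380/3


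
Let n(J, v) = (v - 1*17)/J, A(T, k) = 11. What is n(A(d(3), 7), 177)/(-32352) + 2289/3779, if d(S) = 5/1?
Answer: 25437074/42026259 ≈ 0.60527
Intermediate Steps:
d(S) = 5 (d(S) = 5*1 = 5)
n(J, v) = (-17 + v)/J (n(J, v) = (v - 17)/J = (-17 + v)/J)
n(A(d(3), 7), 177)/(-32352) + 2289/3779 = ((-17 + 177)/11)/(-32352) + 2289/3779 = ((1/11)*160)*(-1/32352) + 2289*(1/3779) = (160/11)*(-1/32352) + 2289/3779 = -5/11121 + 2289/3779 = 25437074/42026259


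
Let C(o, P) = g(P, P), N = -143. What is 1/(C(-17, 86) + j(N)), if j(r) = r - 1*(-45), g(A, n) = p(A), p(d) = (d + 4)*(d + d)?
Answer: 1/15382 ≈ 6.5011e-5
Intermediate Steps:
p(d) = 2*d*(4 + d) (p(d) = (4 + d)*(2*d) = 2*d*(4 + d))
g(A, n) = 2*A*(4 + A)
C(o, P) = 2*P*(4 + P)
j(r) = 45 + r (j(r) = r + 45 = 45 + r)
1/(C(-17, 86) + j(N)) = 1/(2*86*(4 + 86) + (45 - 143)) = 1/(2*86*90 - 98) = 1/(15480 - 98) = 1/15382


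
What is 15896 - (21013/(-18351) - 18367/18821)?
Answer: 5490959320706/345384171 ≈ 15898.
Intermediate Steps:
15896 - (21013/(-18351) - 18367/18821) = 15896 - (21013*(-1/18351) - 18367*1/18821) = 15896 - (-21013/18351 - 18367/18821) = 15896 - 1*(-732538490/345384171) = 15896 + 732538490/345384171 = 5490959320706/345384171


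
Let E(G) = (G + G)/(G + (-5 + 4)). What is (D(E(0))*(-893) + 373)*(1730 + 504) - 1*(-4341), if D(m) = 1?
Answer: -1157339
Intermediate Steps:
E(G) = 2*G/(-1 + G) (E(G) = (2*G)/(G - 1) = (2*G)/(-1 + G) = 2*G/(-1 + G))
(D(E(0))*(-893) + 373)*(1730 + 504) - 1*(-4341) = (1*(-893) + 373)*(1730 + 504) - 1*(-4341) = (-893 + 373)*2234 + 4341 = -520*2234 + 4341 = -1161680 + 4341 = -1157339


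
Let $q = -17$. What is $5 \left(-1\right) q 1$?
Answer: $85$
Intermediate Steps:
$5 \left(-1\right) q 1 = 5 \left(-1\right) \left(-17\right) 1 = \left(-5\right) \left(-17\right) 1 = 85 \cdot 1 = 85$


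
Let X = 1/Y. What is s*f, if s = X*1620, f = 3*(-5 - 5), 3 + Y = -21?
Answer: 2025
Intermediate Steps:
Y = -24 (Y = -3 - 21 = -24)
X = -1/24 (X = 1/(-24) = -1/24 ≈ -0.041667)
f = -30 (f = 3*(-10) = -30)
s = -135/2 (s = -1/24*1620 = -135/2 ≈ -67.500)
s*f = -135/2*(-30) = 2025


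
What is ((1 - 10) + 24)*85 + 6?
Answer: 1281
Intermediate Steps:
((1 - 10) + 24)*85 + 6 = (-9 + 24)*85 + 6 = 15*85 + 6 = 1275 + 6 = 1281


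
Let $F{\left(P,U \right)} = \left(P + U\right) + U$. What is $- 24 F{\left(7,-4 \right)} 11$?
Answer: $264$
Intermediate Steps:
$F{\left(P,U \right)} = P + 2 U$
$- 24 F{\left(7,-4 \right)} 11 = - 24 \left(7 + 2 \left(-4\right)\right) 11 = - 24 \left(7 - 8\right) 11 = \left(-24\right) \left(-1\right) 11 = 24 \cdot 11 = 264$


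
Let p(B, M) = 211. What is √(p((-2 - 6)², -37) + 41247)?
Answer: √41458 ≈ 203.61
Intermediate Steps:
√(p((-2 - 6)², -37) + 41247) = √(211 + 41247) = √41458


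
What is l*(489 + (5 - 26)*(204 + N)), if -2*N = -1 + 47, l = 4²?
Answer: -52992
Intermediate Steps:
l = 16
N = -23 (N = -(-1 + 47)/2 = -½*46 = -23)
l*(489 + (5 - 26)*(204 + N)) = 16*(489 + (5 - 26)*(204 - 23)) = 16*(489 - 21*181) = 16*(489 - 3801) = 16*(-3312) = -52992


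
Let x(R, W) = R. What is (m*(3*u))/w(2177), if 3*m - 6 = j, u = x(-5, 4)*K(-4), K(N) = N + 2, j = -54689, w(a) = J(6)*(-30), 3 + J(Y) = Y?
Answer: 54683/9 ≈ 6075.9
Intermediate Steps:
J(Y) = -3 + Y
w(a) = -90 (w(a) = (-3 + 6)*(-30) = 3*(-30) = -90)
K(N) = 2 + N
u = 10 (u = -5*(2 - 4) = -5*(-2) = 10)
m = -54683/3 (m = 2 + (⅓)*(-54689) = 2 - 54689/3 = -54683/3 ≈ -18228.)
(m*(3*u))/w(2177) = -54683*10/(-90) = -54683/3*30*(-1/90) = -546830*(-1/90) = 54683/9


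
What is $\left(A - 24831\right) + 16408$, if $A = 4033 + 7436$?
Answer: $3046$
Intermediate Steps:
$A = 11469$
$\left(A - 24831\right) + 16408 = \left(11469 - 24831\right) + 16408 = -13362 + 16408 = 3046$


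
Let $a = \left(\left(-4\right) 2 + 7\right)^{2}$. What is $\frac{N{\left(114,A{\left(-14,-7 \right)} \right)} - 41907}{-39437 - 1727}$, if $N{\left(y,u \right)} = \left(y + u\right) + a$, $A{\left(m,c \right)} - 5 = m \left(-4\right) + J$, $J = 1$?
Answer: $\frac{20865}{20582} \approx 1.0138$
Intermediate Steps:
$A{\left(m,c \right)} = 6 - 4 m$ ($A{\left(m,c \right)} = 5 + \left(m \left(-4\right) + 1\right) = 5 - \left(-1 + 4 m\right) = 6 - 4 m$)
$a = 1$ ($a = \left(-8 + 7\right)^{2} = \left(-1\right)^{2} = 1$)
$N{\left(y,u \right)} = 1 + u + y$ ($N{\left(y,u \right)} = \left(y + u\right) + 1 = \left(u + y\right) + 1 = 1 + u + y$)
$\frac{N{\left(114,A{\left(-14,-7 \right)} \right)} - 41907}{-39437 - 1727} = \frac{\left(1 + \left(6 - -56\right) + 114\right) - 41907}{-39437 - 1727} = \frac{\left(1 + \left(6 + 56\right) + 114\right) - 41907}{-41164} = \left(\left(1 + 62 + 114\right) - 41907\right) \left(- \frac{1}{41164}\right) = \left(177 - 41907\right) \left(- \frac{1}{41164}\right) = \left(-41730\right) \left(- \frac{1}{41164}\right) = \frac{20865}{20582}$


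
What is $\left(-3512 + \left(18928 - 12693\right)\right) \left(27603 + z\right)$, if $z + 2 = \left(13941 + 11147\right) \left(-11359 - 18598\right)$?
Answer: $-2046426033645$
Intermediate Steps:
$z = -751561218$ ($z = -2 + \left(13941 + 11147\right) \left(-11359 - 18598\right) = -2 + 25088 \left(-29957\right) = -2 - 751561216 = -751561218$)
$\left(-3512 + \left(18928 - 12693\right)\right) \left(27603 + z\right) = \left(-3512 + \left(18928 - 12693\right)\right) \left(27603 - 751561218\right) = \left(-3512 + \left(18928 - 12693\right)\right) \left(-751533615\right) = \left(-3512 + 6235\right) \left(-751533615\right) = 2723 \left(-751533615\right) = -2046426033645$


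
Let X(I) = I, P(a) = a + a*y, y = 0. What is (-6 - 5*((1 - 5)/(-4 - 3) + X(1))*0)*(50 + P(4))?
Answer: -324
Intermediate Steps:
P(a) = a (P(a) = a + a*0 = a + 0 = a)
(-6 - 5*((1 - 5)/(-4 - 3) + X(1))*0)*(50 + P(4)) = (-6 - 5*((1 - 5)/(-4 - 3) + 1)*0)*(50 + 4) = (-6 - 5*(-4/(-7) + 1)*0)*54 = (-6 - 5*(-4*(-1/7) + 1)*0)*54 = (-6 - 5*(4/7 + 1)*0)*54 = (-6 - 5*11/7*0)*54 = (-6 - 55/7*0)*54 = (-6 + 0)*54 = -6*54 = -324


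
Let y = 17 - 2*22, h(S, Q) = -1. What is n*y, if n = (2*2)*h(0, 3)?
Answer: 108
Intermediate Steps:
n = -4 (n = (2*2)*(-1) = 4*(-1) = -4)
y = -27 (y = 17 - 1*44 = 17 - 44 = -27)
n*y = -4*(-27) = 108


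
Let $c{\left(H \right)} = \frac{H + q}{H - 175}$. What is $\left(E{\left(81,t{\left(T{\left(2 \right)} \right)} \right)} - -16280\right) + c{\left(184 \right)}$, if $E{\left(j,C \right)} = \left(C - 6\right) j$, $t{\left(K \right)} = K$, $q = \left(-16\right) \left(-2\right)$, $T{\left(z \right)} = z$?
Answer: $15980$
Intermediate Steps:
$q = 32$
$c{\left(H \right)} = \frac{32 + H}{-175 + H}$ ($c{\left(H \right)} = \frac{H + 32}{H - 175} = \frac{32 + H}{-175 + H}$)
$E{\left(j,C \right)} = j \left(-6 + C\right)$ ($E{\left(j,C \right)} = \left(-6 + C\right) j = j \left(-6 + C\right)$)
$\left(E{\left(81,t{\left(T{\left(2 \right)} \right)} \right)} - -16280\right) + c{\left(184 \right)} = \left(81 \left(-6 + 2\right) - -16280\right) + \frac{32 + 184}{-175 + 184} = \left(81 \left(-4\right) + 16280\right) + \frac{1}{9} \cdot 216 = \left(-324 + 16280\right) + \frac{1}{9} \cdot 216 = 15956 + 24 = 15980$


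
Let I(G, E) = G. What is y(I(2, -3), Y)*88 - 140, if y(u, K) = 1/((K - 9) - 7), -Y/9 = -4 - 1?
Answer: -3972/29 ≈ -136.97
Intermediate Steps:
Y = 45 (Y = -9*(-4 - 1) = -9*(-5) = 45)
y(u, K) = 1/(-16 + K) (y(u, K) = 1/((-9 + K) - 7) = 1/(-16 + K))
y(I(2, -3), Y)*88 - 140 = 88/(-16 + 45) - 140 = 88/29 - 140 = -3972/29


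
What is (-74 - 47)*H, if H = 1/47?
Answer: -121/47 ≈ -2.5745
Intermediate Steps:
H = 1/47 ≈ 0.021277
(-74 - 47)*H = (-74 - 47)*(1/47) = -121*1/47 = -121/47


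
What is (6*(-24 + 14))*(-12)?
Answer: 720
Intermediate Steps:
(6*(-24 + 14))*(-12) = (6*(-10))*(-12) = -60*(-12) = 720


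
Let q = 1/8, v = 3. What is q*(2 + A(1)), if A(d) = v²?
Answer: 11/8 ≈ 1.3750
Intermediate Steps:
A(d) = 9 (A(d) = 3² = 9)
q = ⅛ ≈ 0.12500
q*(2 + A(1)) = (2 + 9)/8 = (⅛)*11 = 11/8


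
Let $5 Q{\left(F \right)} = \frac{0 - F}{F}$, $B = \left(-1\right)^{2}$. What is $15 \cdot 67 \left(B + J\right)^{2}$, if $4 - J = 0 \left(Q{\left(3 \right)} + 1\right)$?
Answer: $25125$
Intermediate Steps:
$B = 1$
$Q{\left(F \right)} = - \frac{1}{5}$ ($Q{\left(F \right)} = \frac{\left(0 - F\right) \frac{1}{F}}{5} = \frac{- F \frac{1}{F}}{5} = \frac{1}{5} \left(-1\right) = - \frac{1}{5}$)
$J = 4$ ($J = 4 - 0 \left(- \frac{1}{5} + 1\right) = 4 - 0 \cdot \frac{4}{5} = 4 - 0 = 4 + 0 = 4$)
$15 \cdot 67 \left(B + J\right)^{2} = 15 \cdot 67 \left(1 + 4\right)^{2} = 1005 \cdot 5^{2} = 1005 \cdot 25 = 25125$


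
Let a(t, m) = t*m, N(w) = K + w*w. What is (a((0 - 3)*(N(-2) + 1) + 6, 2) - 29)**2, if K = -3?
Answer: 841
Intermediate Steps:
N(w) = -3 + w**2 (N(w) = -3 + w*w = -3 + w**2)
a(t, m) = m*t
(a((0 - 3)*(N(-2) + 1) + 6, 2) - 29)**2 = (2*((0 - 3)*((-3 + (-2)**2) + 1) + 6) - 29)**2 = (2*(-3*((-3 + 4) + 1) + 6) - 29)**2 = (2*(-3*(1 + 1) + 6) - 29)**2 = (2*(-3*2 + 6) - 29)**2 = (2*(-6 + 6) - 29)**2 = (2*0 - 29)**2 = (0 - 29)**2 = (-29)**2 = 841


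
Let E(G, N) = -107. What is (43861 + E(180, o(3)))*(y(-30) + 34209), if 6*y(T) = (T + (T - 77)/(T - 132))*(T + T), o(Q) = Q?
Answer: 122279041276/81 ≈ 1.5096e+9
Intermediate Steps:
y(T) = T*(T + (-77 + T)/(-132 + T))/3 (y(T) = ((T + (T - 77)/(T - 132))*(T + T))/6 = ((T + (-77 + T)/(-132 + T))*(2*T))/6 = (2*T*(T + (-77 + T)/(-132 + T)))/6 = T*(T + (-77 + T)/(-132 + T))/3)
(43861 + E(180, o(3)))*(y(-30) + 34209) = (43861 - 107)*((1/3)*(-30)*(-77 + (-30)**2 - 131*(-30))/(-132 - 30) + 34209) = 43754*((1/3)*(-30)*(-77 + 900 + 3930)/(-162) + 34209) = 43754*((1/3)*(-30)*(-1/162)*4753 + 34209) = 43754*(23765/81 + 34209) = 43754*(2794694/81) = 122279041276/81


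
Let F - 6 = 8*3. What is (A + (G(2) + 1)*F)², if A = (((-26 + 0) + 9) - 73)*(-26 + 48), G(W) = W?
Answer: 3572100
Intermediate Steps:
F = 30 (F = 6 + 8*3 = 6 + 24 = 30)
A = -1980 (A = ((-26 + 9) - 73)*22 = (-17 - 73)*22 = -90*22 = -1980)
(A + (G(2) + 1)*F)² = (-1980 + (2 + 1)*30)² = (-1980 + 3*30)² = (-1980 + 90)² = (-1890)² = 3572100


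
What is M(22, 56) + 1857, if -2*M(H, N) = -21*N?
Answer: 2445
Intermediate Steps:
M(H, N) = 21*N/2 (M(H, N) = -(-21)*N/2 = 21*N/2)
M(22, 56) + 1857 = (21/2)*56 + 1857 = 588 + 1857 = 2445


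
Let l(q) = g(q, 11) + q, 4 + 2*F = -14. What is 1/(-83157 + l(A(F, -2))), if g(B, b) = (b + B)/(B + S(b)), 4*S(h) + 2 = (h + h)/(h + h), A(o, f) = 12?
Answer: -47/3907723 ≈ -1.2027e-5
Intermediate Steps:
F = -9 (F = -2 + (½)*(-14) = -2 - 7 = -9)
S(h) = -¼ (S(h) = -½ + ((h + h)/(h + h))/4 = -½ + ((2*h)/((2*h)))/4 = -½ + ((2*h)*(1/(2*h)))/4 = -½ + (¼)*1 = -½ + ¼ = -¼)
g(B, b) = (B + b)/(-¼ + B) (g(B, b) = (b + B)/(B - ¼) = (B + b)/(-¼ + B))
l(q) = q + 4*(11 + q)/(-1 + 4*q) (l(q) = 4*(q + 11)/(-1 + 4*q) + q = 4*(11 + q)/(-1 + 4*q) + q = q + 4*(11 + q)/(-1 + 4*q))
1/(-83157 + l(A(F, -2))) = 1/(-83157 + (44 + 3*12 + 4*12²)/(-1 + 4*12)) = 1/(-83157 + (44 + 36 + 4*144)/(-1 + 48)) = 1/(-83157 + (44 + 36 + 576)/47) = 1/(-83157 + (1/47)*656) = 1/(-83157 + 656/47) = 1/(-3907723/47) = -47/3907723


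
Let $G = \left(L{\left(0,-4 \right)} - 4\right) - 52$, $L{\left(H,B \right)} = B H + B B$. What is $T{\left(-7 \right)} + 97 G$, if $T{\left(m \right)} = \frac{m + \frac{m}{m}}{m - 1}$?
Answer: $- \frac{15517}{4} \approx -3879.3$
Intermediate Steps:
$L{\left(H,B \right)} = B^{2} + B H$ ($L{\left(H,B \right)} = B H + B^{2} = B^{2} + B H$)
$T{\left(m \right)} = \frac{1 + m}{-1 + m}$ ($T{\left(m \right)} = \frac{m + 1}{-1 + m} = \frac{1 + m}{-1 + m}$)
$G = -40$ ($G = \left(- 4 \left(-4 + 0\right) - 4\right) - 52 = \left(\left(-4\right) \left(-4\right) - 4\right) - 52 = \left(16 - 4\right) - 52 = 12 - 52 = -40$)
$T{\left(-7 \right)} + 97 G = \frac{1 - 7}{-1 - 7} + 97 \left(-40\right) = \frac{1}{-8} \left(-6\right) - 3880 = \left(- \frac{1}{8}\right) \left(-6\right) - 3880 = \frac{3}{4} - 3880 = - \frac{15517}{4}$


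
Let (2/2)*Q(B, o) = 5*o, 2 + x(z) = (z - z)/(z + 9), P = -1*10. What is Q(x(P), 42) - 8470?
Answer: -8260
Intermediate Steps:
P = -10
x(z) = -2 (x(z) = -2 + (z - z)/(z + 9) = -2 + 0/(9 + z) = -2 + 0 = -2)
Q(B, o) = 5*o
Q(x(P), 42) - 8470 = 5*42 - 8470 = 210 - 8470 = -8260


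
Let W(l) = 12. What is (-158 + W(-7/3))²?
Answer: 21316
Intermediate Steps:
(-158 + W(-7/3))² = (-158 + 12)² = (-146)² = 21316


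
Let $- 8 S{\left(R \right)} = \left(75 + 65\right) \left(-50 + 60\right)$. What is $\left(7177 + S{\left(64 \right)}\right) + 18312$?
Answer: $25314$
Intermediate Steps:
$S{\left(R \right)} = -175$ ($S{\left(R \right)} = - \frac{\left(75 + 65\right) \left(-50 + 60\right)}{8} = - \frac{140 \cdot 10}{8} = \left(- \frac{1}{8}\right) 1400 = -175$)
$\left(7177 + S{\left(64 \right)}\right) + 18312 = \left(7177 - 175\right) + 18312 = 7002 + 18312 = 25314$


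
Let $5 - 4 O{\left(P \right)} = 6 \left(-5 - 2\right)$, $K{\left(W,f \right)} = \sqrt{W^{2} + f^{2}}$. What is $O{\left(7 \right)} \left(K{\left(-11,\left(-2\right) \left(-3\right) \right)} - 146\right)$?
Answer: $- \frac{3431}{2} + \frac{47 \sqrt{157}}{4} \approx -1568.3$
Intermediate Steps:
$O{\left(P \right)} = \frac{47}{4}$ ($O{\left(P \right)} = \frac{5}{4} - \frac{6 \left(-5 - 2\right)}{4} = \frac{5}{4} - \frac{6 \left(-7\right)}{4} = \frac{5}{4} - - \frac{21}{2} = \frac{5}{4} + \frac{21}{2} = \frac{47}{4}$)
$O{\left(7 \right)} \left(K{\left(-11,\left(-2\right) \left(-3\right) \right)} - 146\right) = \frac{47 \left(\sqrt{\left(-11\right)^{2} + \left(\left(-2\right) \left(-3\right)\right)^{2}} - 146\right)}{4} = \frac{47 \left(\sqrt{121 + 6^{2}} - 146\right)}{4} = \frac{47 \left(\sqrt{121 + 36} - 146\right)}{4} = \frac{47 \left(\sqrt{157} - 146\right)}{4} = \frac{47 \left(-146 + \sqrt{157}\right)}{4} = - \frac{3431}{2} + \frac{47 \sqrt{157}}{4}$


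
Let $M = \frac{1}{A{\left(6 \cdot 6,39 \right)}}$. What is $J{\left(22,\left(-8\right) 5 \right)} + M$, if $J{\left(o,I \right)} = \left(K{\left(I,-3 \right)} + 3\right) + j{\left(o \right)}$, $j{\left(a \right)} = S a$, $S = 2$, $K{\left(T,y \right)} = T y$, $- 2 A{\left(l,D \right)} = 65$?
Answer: $\frac{10853}{65} \approx 166.97$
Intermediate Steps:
$A{\left(l,D \right)} = - \frac{65}{2}$ ($A{\left(l,D \right)} = \left(- \frac{1}{2}\right) 65 = - \frac{65}{2}$)
$j{\left(a \right)} = 2 a$
$J{\left(o,I \right)} = 3 - 3 I + 2 o$ ($J{\left(o,I \right)} = \left(I \left(-3\right) + 3\right) + 2 o = \left(- 3 I + 3\right) + 2 o = \left(3 - 3 I\right) + 2 o = 3 - 3 I + 2 o$)
$M = - \frac{2}{65}$ ($M = \frac{1}{- \frac{65}{2}} = - \frac{2}{65} \approx -0.030769$)
$J{\left(22,\left(-8\right) 5 \right)} + M = \left(3 - 3 \left(\left(-8\right) 5\right) + 2 \cdot 22\right) - \frac{2}{65} = \left(3 - -120 + 44\right) - \frac{2}{65} = \left(3 + 120 + 44\right) - \frac{2}{65} = 167 - \frac{2}{65} = \frac{10853}{65}$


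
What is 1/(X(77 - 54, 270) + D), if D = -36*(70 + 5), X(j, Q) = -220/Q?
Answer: -27/72922 ≈ -0.00037026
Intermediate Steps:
D = -2700 (D = -36*75 = -2700)
1/(X(77 - 54, 270) + D) = 1/(-220/270 - 2700) = 1/(-220*1/270 - 2700) = 1/(-22/27 - 2700) = 1/(-72922/27) = -27/72922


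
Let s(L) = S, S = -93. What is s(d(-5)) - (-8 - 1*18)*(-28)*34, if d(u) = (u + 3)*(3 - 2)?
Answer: -24845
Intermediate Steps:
d(u) = 3 + u (d(u) = (3 + u)*1 = 3 + u)
s(L) = -93
s(d(-5)) - (-8 - 1*18)*(-28)*34 = -93 - (-8 - 1*18)*(-28)*34 = -93 - (-8 - 18)*(-28)*34 = -93 - (-26*(-28))*34 = -93 - 728*34 = -93 - 1*24752 = -93 - 24752 = -24845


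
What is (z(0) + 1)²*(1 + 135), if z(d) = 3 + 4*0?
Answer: 2176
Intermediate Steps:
z(d) = 3 (z(d) = 3 + 0 = 3)
(z(0) + 1)²*(1 + 135) = (3 + 1)²*(1 + 135) = 4²*136 = 16*136 = 2176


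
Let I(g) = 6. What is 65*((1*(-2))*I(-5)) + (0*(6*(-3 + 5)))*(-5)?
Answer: -780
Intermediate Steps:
65*((1*(-2))*I(-5)) + (0*(6*(-3 + 5)))*(-5) = 65*((1*(-2))*6) + (0*(6*(-3 + 5)))*(-5) = 65*(-2*6) + (0*(6*2))*(-5) = 65*(-12) + (0*12)*(-5) = -780 + 0*(-5) = -780 + 0 = -780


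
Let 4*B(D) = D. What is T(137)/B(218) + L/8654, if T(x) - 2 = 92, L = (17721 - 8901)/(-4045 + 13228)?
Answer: 2490210266/1443699223 ≈ 1.7249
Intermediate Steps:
B(D) = D/4
L = 2940/3061 (L = 8820/9183 = 8820*(1/9183) = 2940/3061 ≈ 0.96047)
T(x) = 94 (T(x) = 2 + 92 = 94)
T(137)/B(218) + L/8654 = 94/(((¼)*218)) + (2940/3061)/8654 = 94/(109/2) + (2940/3061)*(1/8654) = 94*(2/109) + 1470/13244947 = 188/109 + 1470/13244947 = 2490210266/1443699223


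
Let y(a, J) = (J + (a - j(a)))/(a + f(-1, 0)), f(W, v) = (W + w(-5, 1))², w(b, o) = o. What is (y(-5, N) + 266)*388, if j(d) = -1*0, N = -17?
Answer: 524576/5 ≈ 1.0492e+5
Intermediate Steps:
f(W, v) = (1 + W)² (f(W, v) = (W + 1)² = (1 + W)²)
j(d) = 0
y(a, J) = (J + a)/a (y(a, J) = (J + (a - 1*0))/(a + (1 - 1)²) = (J + (a + 0))/(a + 0²) = (J + a)/(a + 0) = (J + a)/a)
(y(-5, N) + 266)*388 = ((-17 - 5)/(-5) + 266)*388 = (-⅕*(-22) + 266)*388 = (22/5 + 266)*388 = (1352/5)*388 = 524576/5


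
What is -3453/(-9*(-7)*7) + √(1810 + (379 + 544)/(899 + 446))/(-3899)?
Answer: -1151/147 - 3*√363952965/5244155 ≈ -7.8408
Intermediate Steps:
-3453/(-9*(-7)*7) + √(1810 + (379 + 544)/(899 + 446))/(-3899) = -3453/(63*7) + √(1810 + 923/1345)*(-1/3899) = -3453/441 + √(1810 + 923*(1/1345))*(-1/3899) = -3453*1/441 + √(1810 + 923/1345)*(-1/3899) = -1151/147 + √(2435373/1345)*(-1/3899) = -1151/147 + (3*√363952965/1345)*(-1/3899) = -1151/147 - 3*√363952965/5244155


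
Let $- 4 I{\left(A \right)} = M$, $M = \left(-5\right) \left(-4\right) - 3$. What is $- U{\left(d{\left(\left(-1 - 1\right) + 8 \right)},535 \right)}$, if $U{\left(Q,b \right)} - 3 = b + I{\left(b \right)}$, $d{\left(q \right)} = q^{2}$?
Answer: $- \frac{2135}{4} \approx -533.75$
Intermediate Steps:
$M = 17$ ($M = 20 - 3 = 17$)
$I{\left(A \right)} = - \frac{17}{4}$ ($I{\left(A \right)} = \left(- \frac{1}{4}\right) 17 = - \frac{17}{4}$)
$U{\left(Q,b \right)} = - \frac{5}{4} + b$ ($U{\left(Q,b \right)} = 3 + \left(b - \frac{17}{4}\right) = 3 + \left(- \frac{17}{4} + b\right) = - \frac{5}{4} + b$)
$- U{\left(d{\left(\left(-1 - 1\right) + 8 \right)},535 \right)} = - (- \frac{5}{4} + 535) = \left(-1\right) \frac{2135}{4} = - \frac{2135}{4}$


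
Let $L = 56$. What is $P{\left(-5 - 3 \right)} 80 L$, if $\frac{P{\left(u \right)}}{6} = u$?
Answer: $-215040$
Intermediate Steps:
$P{\left(u \right)} = 6 u$
$P{\left(-5 - 3 \right)} 80 L = 6 \left(-5 - 3\right) 80 \cdot 56 = 6 \left(-8\right) 80 \cdot 56 = \left(-48\right) 80 \cdot 56 = \left(-3840\right) 56 = -215040$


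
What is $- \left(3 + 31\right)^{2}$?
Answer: $-1156$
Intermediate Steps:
$- \left(3 + 31\right)^{2} = - 34^{2} = \left(-1\right) 1156 = -1156$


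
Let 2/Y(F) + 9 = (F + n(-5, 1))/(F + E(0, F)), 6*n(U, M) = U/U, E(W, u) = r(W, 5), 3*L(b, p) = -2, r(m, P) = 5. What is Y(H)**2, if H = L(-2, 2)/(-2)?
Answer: 4096/81225 ≈ 0.050428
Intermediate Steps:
L(b, p) = -2/3 (L(b, p) = (1/3)*(-2) = -2/3)
E(W, u) = 5
n(U, M) = 1/6 (n(U, M) = (U/U)/6 = (1/6)*1 = 1/6)
H = 1/3 (H = -2/3/(-2) = -2/3*(-1/2) = 1/3 ≈ 0.33333)
Y(F) = 2/(-9 + (1/6 + F)/(5 + F)) (Y(F) = 2/(-9 + (F + 1/6)/(F + 5)) = 2/(-9 + (1/6 + F)/(5 + F)))
Y(H)**2 = (12*(-5 - 1*1/3)/(269 + 48*(1/3)))**2 = (12*(-5 - 1/3)/(269 + 16))**2 = (12*(-16/3)/285)**2 = (12*(1/285)*(-16/3))**2 = (-64/285)**2 = 4096/81225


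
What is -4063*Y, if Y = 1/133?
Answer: -4063/133 ≈ -30.549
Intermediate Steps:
Y = 1/133 ≈ 0.0075188
-4063*Y = -4063*1/133 = -4063/133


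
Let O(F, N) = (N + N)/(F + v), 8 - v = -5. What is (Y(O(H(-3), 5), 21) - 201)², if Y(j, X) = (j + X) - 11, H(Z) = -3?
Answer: 36100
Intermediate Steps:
v = 13 (v = 8 - 1*(-5) = 8 + 5 = 13)
O(F, N) = 2*N/(13 + F) (O(F, N) = (N + N)/(F + 13) = (2*N)/(13 + F) = 2*N/(13 + F))
Y(j, X) = -11 + X + j (Y(j, X) = (X + j) - 11 = -11 + X + j)
(Y(O(H(-3), 5), 21) - 201)² = ((-11 + 21 + 2*5/(13 - 3)) - 201)² = ((-11 + 21 + 2*5/10) - 201)² = ((-11 + 21 + 2*5*(⅒)) - 201)² = ((-11 + 21 + 1) - 201)² = (11 - 201)² = (-190)² = 36100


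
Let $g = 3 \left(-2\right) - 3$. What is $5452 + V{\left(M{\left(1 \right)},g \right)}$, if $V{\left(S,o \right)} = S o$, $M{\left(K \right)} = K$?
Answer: $5443$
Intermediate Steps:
$g = -9$ ($g = -6 - 3 = -9$)
$5452 + V{\left(M{\left(1 \right)},g \right)} = 5452 + 1 \left(-9\right) = 5452 - 9 = 5443$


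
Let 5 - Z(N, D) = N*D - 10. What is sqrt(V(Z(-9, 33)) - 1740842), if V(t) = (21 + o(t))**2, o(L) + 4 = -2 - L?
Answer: I*sqrt(1652633) ≈ 1285.5*I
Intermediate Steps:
o(L) = -6 - L (o(L) = -4 + (-2 - L) = -6 - L)
Z(N, D) = 15 - D*N (Z(N, D) = 5 - (N*D - 10) = 5 - (D*N - 10) = 5 - (-10 + D*N) = 5 + (10 - D*N) = 15 - D*N)
V(t) = (15 - t)**2 (V(t) = (21 + (-6 - t))**2 = (15 - t)**2)
sqrt(V(Z(-9, 33)) - 1740842) = sqrt((-15 + (15 - 1*33*(-9)))**2 - 1740842) = sqrt((-15 + (15 + 297))**2 - 1740842) = sqrt((-15 + 312)**2 - 1740842) = sqrt(297**2 - 1740842) = sqrt(88209 - 1740842) = sqrt(-1652633) = I*sqrt(1652633)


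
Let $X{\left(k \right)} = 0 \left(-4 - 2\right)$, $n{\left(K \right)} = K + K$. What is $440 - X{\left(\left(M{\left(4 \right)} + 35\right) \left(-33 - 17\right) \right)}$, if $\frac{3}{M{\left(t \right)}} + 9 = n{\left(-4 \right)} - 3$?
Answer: $440$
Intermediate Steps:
$n{\left(K \right)} = 2 K$
$M{\left(t \right)} = - \frac{3}{20}$ ($M{\left(t \right)} = \frac{3}{-9 + \left(2 \left(-4\right) - 3\right)} = \frac{3}{-9 - 11} = \frac{3}{-20} = 3 \left(- \frac{1}{20}\right) = - \frac{3}{20}$)
$X{\left(k \right)} = 0$ ($X{\left(k \right)} = 0 \left(-6\right) = 0$)
$440 - X{\left(\left(M{\left(4 \right)} + 35\right) \left(-33 - 17\right) \right)} = 440 - 0 = 440 + 0 = 440$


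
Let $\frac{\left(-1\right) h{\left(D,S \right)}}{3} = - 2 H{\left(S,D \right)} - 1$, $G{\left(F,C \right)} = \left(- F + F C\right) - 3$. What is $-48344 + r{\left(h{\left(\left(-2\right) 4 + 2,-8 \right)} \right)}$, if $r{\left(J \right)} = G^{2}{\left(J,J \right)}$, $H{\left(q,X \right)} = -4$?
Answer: $162337$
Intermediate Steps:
$G{\left(F,C \right)} = -3 - F + C F$ ($G{\left(F,C \right)} = \left(- F + C F\right) - 3 = -3 - F + C F$)
$h{\left(D,S \right)} = -21$ ($h{\left(D,S \right)} = - 3 \left(\left(-2\right) \left(-4\right) - 1\right) = - 3 \left(8 - 1\right) = \left(-3\right) 7 = -21$)
$r{\left(J \right)} = \left(-3 + J^{2} - J\right)^{2}$ ($r{\left(J \right)} = \left(-3 - J + J J\right)^{2} = \left(-3 - J + J^{2}\right)^{2} = \left(-3 + J^{2} - J\right)^{2}$)
$-48344 + r{\left(h{\left(\left(-2\right) 4 + 2,-8 \right)} \right)} = -48344 + \left(3 - 21 - \left(-21\right)^{2}\right)^{2} = -48344 + \left(3 - 21 - 441\right)^{2} = -48344 + \left(-459\right)^{2} = -48344 + 210681 = 162337$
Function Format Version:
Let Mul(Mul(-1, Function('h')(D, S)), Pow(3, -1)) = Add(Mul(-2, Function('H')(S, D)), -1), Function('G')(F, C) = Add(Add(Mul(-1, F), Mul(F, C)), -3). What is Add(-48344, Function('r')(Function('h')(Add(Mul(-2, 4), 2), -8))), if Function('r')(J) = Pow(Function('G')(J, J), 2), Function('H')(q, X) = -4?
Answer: 162337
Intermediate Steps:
Function('G')(F, C) = Add(-3, Mul(-1, F), Mul(C, F)) (Function('G')(F, C) = Add(Add(Mul(-1, F), Mul(C, F)), -3) = Add(-3, Mul(-1, F), Mul(C, F)))
Function('h')(D, S) = -21 (Function('h')(D, S) = Mul(-3, Add(Mul(-2, -4), -1)) = Mul(-3, Add(8, -1)) = Mul(-3, 7) = -21)
Function('r')(J) = Pow(Add(-3, Pow(J, 2), Mul(-1, J)), 2) (Function('r')(J) = Pow(Add(-3, Mul(-1, J), Mul(J, J)), 2) = Pow(Add(-3, Mul(-1, J), Pow(J, 2)), 2) = Pow(Add(-3, Pow(J, 2), Mul(-1, J)), 2))
Add(-48344, Function('r')(Function('h')(Add(Mul(-2, 4), 2), -8))) = Add(-48344, Pow(Add(3, -21, Mul(-1, Pow(-21, 2))), 2)) = Add(-48344, Pow(Add(3, -21, Mul(-1, 441)), 2)) = Add(-48344, Pow(Add(3, -21, -441), 2)) = Add(-48344, Pow(-459, 2)) = Add(-48344, 210681) = 162337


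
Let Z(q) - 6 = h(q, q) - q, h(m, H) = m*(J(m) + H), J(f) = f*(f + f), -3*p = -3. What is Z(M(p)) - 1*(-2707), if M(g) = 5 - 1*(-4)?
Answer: 4243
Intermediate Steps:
p = 1 (p = -⅓*(-3) = 1)
M(g) = 9 (M(g) = 5 + 4 = 9)
J(f) = 2*f² (J(f) = f*(2*f) = 2*f²)
h(m, H) = m*(H + 2*m²) (h(m, H) = m*(2*m² + H) = m*(H + 2*m²))
Z(q) = 6 - q + q*(q + 2*q²) (Z(q) = 6 + (q*(q + 2*q²) - q) = 6 + (-q + q*(q + 2*q²)) = 6 - q + q*(q + 2*q²))
Z(M(p)) - 1*(-2707) = (6 - 1*9 + 9²*(1 + 2*9)) - 1*(-2707) = (6 - 9 + 81*(1 + 18)) + 2707 = (6 - 9 + 81*19) + 2707 = (6 - 9 + 1539) + 2707 = 1536 + 2707 = 4243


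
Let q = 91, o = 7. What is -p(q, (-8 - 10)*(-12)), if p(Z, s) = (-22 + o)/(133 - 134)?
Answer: -15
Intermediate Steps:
p(Z, s) = 15 (p(Z, s) = (-22 + 7)/(133 - 134) = -15/(-1) = -15*(-1) = 15)
-p(q, (-8 - 10)*(-12)) = -1*15 = -15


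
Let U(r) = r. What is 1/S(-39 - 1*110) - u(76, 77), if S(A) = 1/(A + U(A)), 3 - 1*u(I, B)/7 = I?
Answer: 213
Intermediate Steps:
u(I, B) = 21 - 7*I
S(A) = 1/(2*A) (S(A) = 1/(A + A) = 1/(2*A))
1/S(-39 - 1*110) - u(76, 77) = 1/(1/(2*(-39 - 1*110))) - (21 - 7*76) = 1/(1/(2*(-39 - 110))) - (21 - 532) = 1/((½)/(-149)) - 1*(-511) = 1/((½)*(-1/149)) + 511 = 1/(-1/298) + 511 = -298 + 511 = 213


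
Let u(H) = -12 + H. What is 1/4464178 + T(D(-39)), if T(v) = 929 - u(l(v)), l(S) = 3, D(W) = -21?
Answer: 4187398965/4464178 ≈ 938.00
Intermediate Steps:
T(v) = 938 (T(v) = 929 - (-12 + 3) = 929 - 1*(-9) = 929 + 9 = 938)
1/4464178 + T(D(-39)) = 1/4464178 + 938 = 4187398965/4464178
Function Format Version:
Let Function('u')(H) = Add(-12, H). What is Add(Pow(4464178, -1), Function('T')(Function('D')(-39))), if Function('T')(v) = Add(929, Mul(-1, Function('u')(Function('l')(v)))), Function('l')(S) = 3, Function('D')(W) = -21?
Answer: Rational(4187398965, 4464178) ≈ 938.00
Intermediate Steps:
Function('T')(v) = 938 (Function('T')(v) = Add(929, Mul(-1, Add(-12, 3))) = Add(929, Mul(-1, -9)) = Add(929, 9) = 938)
Add(Pow(4464178, -1), Function('T')(Function('D')(-39))) = Add(Pow(4464178, -1), 938) = Add(Rational(1, 4464178), 938) = Rational(4187398965, 4464178)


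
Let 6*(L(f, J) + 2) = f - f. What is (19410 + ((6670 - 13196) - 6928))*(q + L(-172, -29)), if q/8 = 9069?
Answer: 432107800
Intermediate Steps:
q = 72552 (q = 8*9069 = 72552)
L(f, J) = -2 (L(f, J) = -2 + (f - f)/6 = -2 + (⅙)*0 = -2 + 0 = -2)
(19410 + ((6670 - 13196) - 6928))*(q + L(-172, -29)) = (19410 + ((6670 - 13196) - 6928))*(72552 - 2) = (19410 + (-6526 - 6928))*72550 = (19410 - 13454)*72550 = 5956*72550 = 432107800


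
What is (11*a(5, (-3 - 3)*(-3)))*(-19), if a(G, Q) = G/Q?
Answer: -1045/18 ≈ -58.056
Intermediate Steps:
(11*a(5, (-3 - 3)*(-3)))*(-19) = (11*(5/(((-3 - 3)*(-3)))))*(-19) = (11*(5/((-6*(-3)))))*(-19) = (11*(5/18))*(-19) = (55/18)*(-19) = -1045/18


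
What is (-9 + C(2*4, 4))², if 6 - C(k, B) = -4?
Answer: 1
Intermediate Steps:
C(k, B) = 10 (C(k, B) = 6 - 1*(-4) = 6 + 4 = 10)
(-9 + C(2*4, 4))² = (-9 + 10)² = 1² = 1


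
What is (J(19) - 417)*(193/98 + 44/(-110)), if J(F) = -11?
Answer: -164566/245 ≈ -671.70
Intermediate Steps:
(J(19) - 417)*(193/98 + 44/(-110)) = (-11 - 417)*(193/98 + 44/(-110)) = -428*(193*(1/98) + 44*(-1/110)) = -428*(193/98 - ⅖) = -428*769/490 = -164566/245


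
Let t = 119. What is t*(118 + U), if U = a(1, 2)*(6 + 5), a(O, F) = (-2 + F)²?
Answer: 14042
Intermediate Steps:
U = 0 (U = (-2 + 2)²*(6 + 5) = 0²*11 = 0*11 = 0)
t*(118 + U) = 119*(118 + 0) = 119*118 = 14042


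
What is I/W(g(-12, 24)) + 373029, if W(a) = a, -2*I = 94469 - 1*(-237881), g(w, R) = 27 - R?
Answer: 952912/3 ≈ 3.1764e+5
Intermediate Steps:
I = -166175 (I = -(94469 - 1*(-237881))/2 = -(94469 + 237881)/2 = -½*332350 = -166175)
I/W(g(-12, 24)) + 373029 = -166175/(27 - 1*24) + 373029 = -166175/(27 - 24) + 373029 = -166175/3 + 373029 = 952912/3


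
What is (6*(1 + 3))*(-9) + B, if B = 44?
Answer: -172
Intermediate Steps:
(6*(1 + 3))*(-9) + B = (6*(1 + 3))*(-9) + 44 = (6*4)*(-9) + 44 = 24*(-9) + 44 = -216 + 44 = -172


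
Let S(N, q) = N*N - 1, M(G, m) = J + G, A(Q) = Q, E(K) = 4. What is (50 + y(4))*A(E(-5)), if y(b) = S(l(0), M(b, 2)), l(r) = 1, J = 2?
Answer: 200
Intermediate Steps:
M(G, m) = 2 + G
S(N, q) = -1 + N² (S(N, q) = N² - 1 = -1 + N²)
y(b) = 0 (y(b) = -1 + 1² = -1 + 1 = 0)
(50 + y(4))*A(E(-5)) = (50 + 0)*4 = 50*4 = 200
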